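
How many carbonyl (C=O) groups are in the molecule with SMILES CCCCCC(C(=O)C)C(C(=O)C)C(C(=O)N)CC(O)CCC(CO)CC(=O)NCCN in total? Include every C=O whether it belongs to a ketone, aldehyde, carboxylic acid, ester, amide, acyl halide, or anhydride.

CH(COCH3): ketone, 1 C=O (running total 1).
CH(COCH3): ketone, 1 C=O (running total 2).
CH(CONH2): amide, 1 C=O (running total 3).
CH2CONHCH2: amide, 1 C=O (running total 4).

4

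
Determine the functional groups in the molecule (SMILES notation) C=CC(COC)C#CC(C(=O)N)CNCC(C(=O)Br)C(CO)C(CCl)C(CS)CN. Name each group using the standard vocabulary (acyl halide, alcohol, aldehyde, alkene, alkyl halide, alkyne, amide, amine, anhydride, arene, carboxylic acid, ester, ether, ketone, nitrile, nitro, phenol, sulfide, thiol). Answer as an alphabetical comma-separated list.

Taking each segment in turn:
  CH2=CH: C=C double bond → alkene.
  CH(CH2OCH3): pendant –CH2OCH3: C–O–C linkage → ether.
  C≡C: C≡C triple bond → alkyne.
  CH(CONH2): pendant –CONH2: carbonyl C bonded to C and N → amide.
  CH2NHCH2: C–N–C with sp³ carbons and no adjacent C=O → amine (secondary).
  CH(COBr): pendant –C(=O)X: carbonyl C bonded to C and halogen → acyl halide.
  CH(CH2OH): pendant –CH2OH on an sp³ backbone C → alcohol.
  CH(CH2Cl): pendant –CH2X: halogen on sp³ carbon → alkyl halide.
  CH(CH2SH): pendant –CH2SH → thiol.
  CH2NH2: –NH2 on an sp³ carbon with no adjacent C=O → amine.

acyl halide, alcohol, alkene, alkyl halide, alkyne, amide, amine, ether, thiol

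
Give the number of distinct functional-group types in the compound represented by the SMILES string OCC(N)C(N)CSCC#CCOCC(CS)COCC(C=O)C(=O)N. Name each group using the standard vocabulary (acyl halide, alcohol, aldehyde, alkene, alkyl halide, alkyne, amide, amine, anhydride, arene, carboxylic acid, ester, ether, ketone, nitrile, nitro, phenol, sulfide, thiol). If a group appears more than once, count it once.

8

HO– on an sp³ carbon → alcohol.
–NH2 on an sp³ carbon with no adjacent C=O → amine.
–NH2 on an sp³ carbon with no adjacent C=O → amine.
C–S–C linkage → sulfide (thioether).
C≡C triple bond → alkyne.
C–O–C with sp³ carbons on both sides and no adjacent C=O → ether.
pendant –CH2SH → thiol.
C–O–C with sp³ carbons on both sides and no adjacent C=O → ether.
pendant –CHO: carbonyl C bonded to C and H → aldehyde.
–C(=O)NH2: carbonyl C bonded to C and to N → amide (the N is not a separate amine).
Distinct types present: alcohol, aldehyde, alkyne, amide, amine, ether, sulfide, thiol.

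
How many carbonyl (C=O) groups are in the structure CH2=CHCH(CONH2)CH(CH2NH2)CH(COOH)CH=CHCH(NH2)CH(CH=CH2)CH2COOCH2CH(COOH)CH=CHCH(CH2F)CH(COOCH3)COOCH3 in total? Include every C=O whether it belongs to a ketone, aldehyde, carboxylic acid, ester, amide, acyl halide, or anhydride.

CH(CONH2): amide, 1 C=O (running total 1).
CH(COOH): carboxylic acid, 1 C=O (running total 2).
CH2COOCH2: ester, 1 C=O (running total 3).
CH(COOH): carboxylic acid, 1 C=O (running total 4).
CH(COOCH3): ester, 1 C=O (running total 5).
COOCH3: ester, 1 C=O (running total 6).

6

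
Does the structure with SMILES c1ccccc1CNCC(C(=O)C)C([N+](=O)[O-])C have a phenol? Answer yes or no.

C6H5– phenyl ring → arene.
C–N–C with sp³ carbons and no adjacent C=O → amine (secondary).
pendant –COCH3: carbonyl C bonded to two carbons → ketone.
–NO2 on an sp³ carbon → nitro (the N=O is not a carbonyl).
The groups actually present are: amine, arene, ketone, nitro.

no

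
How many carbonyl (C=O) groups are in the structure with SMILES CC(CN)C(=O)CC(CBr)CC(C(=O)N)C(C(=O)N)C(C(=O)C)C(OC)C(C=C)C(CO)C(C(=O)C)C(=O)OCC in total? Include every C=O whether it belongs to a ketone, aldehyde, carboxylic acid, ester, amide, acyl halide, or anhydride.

6

CO: ketone, 1 C=O (running total 1).
CH(CONH2): amide, 1 C=O (running total 2).
CH(CONH2): amide, 1 C=O (running total 3).
CH(COCH3): ketone, 1 C=O (running total 4).
CH(COCH3): ketone, 1 C=O (running total 5).
COOCH2CH3: ester, 1 C=O (running total 6).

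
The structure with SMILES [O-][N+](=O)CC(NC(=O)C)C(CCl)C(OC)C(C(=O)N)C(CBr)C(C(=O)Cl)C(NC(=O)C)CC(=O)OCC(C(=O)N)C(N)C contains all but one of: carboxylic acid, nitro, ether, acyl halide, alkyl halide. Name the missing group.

acyl halide: present (CH(COCl) — pendant –C(=O)X: carbonyl C bonded to C and halogen → acyl halide).
alkyl halide: present (CH(CH2Cl) — pendant –CH2X: halogen on sp³ carbon → alkyl halide).
nitro: present (O2NCH2 — –NO2 on carbon → nitro group).
ether: present (CH(OCH3) — pendant –OCH3: C–O–C with sp³ C, no adjacent C=O → ether).
carboxylic acid: absent. In CH2COOCH2, the acyl oxygen is bonded to carbon (–O–C), not to H, so this is an ester. In each of CH(NHCOCH3) and CH(CONH2), the carbonyl is bonded to nitrogen, not to –OH; that is an amide.

carboxylic acid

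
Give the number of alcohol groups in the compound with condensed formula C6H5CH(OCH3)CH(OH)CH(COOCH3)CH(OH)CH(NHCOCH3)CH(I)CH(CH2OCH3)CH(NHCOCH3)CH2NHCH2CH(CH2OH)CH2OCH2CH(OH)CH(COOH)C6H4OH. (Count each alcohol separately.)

4

C6H5– phenyl ring → arene.
pendant –OCH3: C–O–C with sp³ C, no adjacent C=O → ether.
–OH on an sp³ carbon → alcohol (secondary).
pendant –COOCH3: carbonyl C bonded to C and –OCH3 → ester.
–OH on an sp³ carbon → alcohol (secondary).
pendant –NHC(=O)CH3: N bonded to a carbonyl → amide (not amine).
halogen on an sp³ carbon → alkyl halide.
pendant –CH2OCH3: C–O–C linkage → ether.
pendant –NHC(=O)CH3: N bonded to a carbonyl → amide (not amine).
C–N–C with sp³ carbons and no adjacent C=O → amine (secondary).
pendant –CH2OH on an sp³ backbone C → alcohol.
C–O–C with sp³ carbons on both sides and no adjacent C=O → ether.
–OH on an sp³ carbon → alcohol (secondary).
pendant –COOH: carbonyl C bonded to C and –OH → carboxylic acid.
–OH attached directly to an aromatic ring → phenol (not alcohol); the ring itself is an arene.
Alcohol appears at: CH(OH), CH(OH), CH(CH2OH), CH(OH) → 4.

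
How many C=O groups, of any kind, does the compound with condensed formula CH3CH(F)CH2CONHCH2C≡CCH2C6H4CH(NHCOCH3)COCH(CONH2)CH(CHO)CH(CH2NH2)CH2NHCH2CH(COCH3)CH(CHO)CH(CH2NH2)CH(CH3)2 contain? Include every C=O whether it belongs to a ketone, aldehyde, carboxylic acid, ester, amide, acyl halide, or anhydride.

CH2CONHCH2: amide, 1 C=O (running total 1).
CH(NHCOCH3): amide, 1 C=O (running total 2).
CO: ketone, 1 C=O (running total 3).
CH(CONH2): amide, 1 C=O (running total 4).
CH(CHO): aldehyde, 1 C=O (running total 5).
CH(COCH3): ketone, 1 C=O (running total 6).
CH(CHO): aldehyde, 1 C=O (running total 7).

7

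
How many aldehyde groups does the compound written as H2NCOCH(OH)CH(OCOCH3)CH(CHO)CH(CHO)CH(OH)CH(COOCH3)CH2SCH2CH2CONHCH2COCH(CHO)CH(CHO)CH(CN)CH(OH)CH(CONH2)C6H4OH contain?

Working along the chain:
  H2NCO: –C(=O)NH2: carbonyl C bonded to C and to N → amide (the N is not a separate amine).
  CH(OH): –OH on an sp³ carbon → alcohol (secondary).
  CH(OCOCH3): pendant –OC(=O)CH3: an acyloxy group → ester.
  CH(CHO): pendant –CHO: carbonyl C bonded to C and H → aldehyde.
  CH(CHO): pendant –CHO: carbonyl C bonded to C and H → aldehyde.
  CH(OH): –OH on an sp³ carbon → alcohol (secondary).
  CH(COOCH3): pendant –COOCH3: carbonyl C bonded to C and –OCH3 → ester.
  CH2SCH2: C–S–C linkage → sulfide (thioether).
  CH2CONHCH2: –C(=O)–N– linkage → amide (the N is not an amine).
  CO: –C(=O)– with carbon on both sides → ketone.
  CH(CHO): pendant –CHO: carbonyl C bonded to C and H → aldehyde.
  CH(CHO): pendant –CHO: carbonyl C bonded to C and H → aldehyde.
  CH(CN): pendant –C≡N: nitrile.
  CH(OH): –OH on an sp³ carbon → alcohol (secondary).
  CH(CONH2): pendant –CONH2: carbonyl C bonded to C and N → amide.
  C6H4OH: –OH attached directly to an aromatic ring → phenol (not alcohol); the ring itself is an arene.
Aldehyde appears at: CH(CHO), CH(CHO), CH(CHO), CH(CHO) → 4.

4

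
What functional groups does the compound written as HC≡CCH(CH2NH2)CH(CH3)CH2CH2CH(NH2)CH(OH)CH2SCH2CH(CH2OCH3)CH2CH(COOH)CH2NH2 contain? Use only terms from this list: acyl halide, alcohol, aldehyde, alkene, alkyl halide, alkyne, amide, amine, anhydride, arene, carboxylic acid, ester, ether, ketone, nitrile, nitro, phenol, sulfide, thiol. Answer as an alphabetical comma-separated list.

Working along the chain:
  HC≡C: C≡C triple bond → alkyne.
  CH(CH2NH2): pendant –CH2NH2: N on sp³ C, no adjacent C=O → amine.
  CH(NH2): –NH2 on an sp³ carbon with no adjacent C=O → amine.
  CH(OH): –OH on an sp³ carbon → alcohol (secondary).
  CH2SCH2: C–S–C linkage → sulfide (thioether).
  CH(CH2OCH3): pendant –CH2OCH3: C–O–C linkage → ether.
  CH(COOH): pendant –COOH: carbonyl C bonded to C and –OH → carboxylic acid.
  CH2NH2: –NH2 on an sp³ carbon with no adjacent C=O → amine.

alcohol, alkyne, amine, carboxylic acid, ether, sulfide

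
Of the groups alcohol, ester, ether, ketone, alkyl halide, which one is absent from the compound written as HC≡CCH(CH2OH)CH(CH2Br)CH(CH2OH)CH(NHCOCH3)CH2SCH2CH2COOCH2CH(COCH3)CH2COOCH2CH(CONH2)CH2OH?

ketone: present (CH(COCH3) — pendant –COCH3: carbonyl C bonded to two carbons → ketone).
alkyl halide: present (CH(CH2Br) — pendant –CH2X: halogen on sp³ carbon → alkyl halide).
alcohol: present (CH(CH2OH) — pendant –CH2OH on an sp³ backbone C → alcohol).
ester: present (CH2COOCH2 — –C(=O)–O–C with C on the carbonyl side → ester).
ether: absent. In CH2COOCH2, the C–O–C oxygen is adjacent to a C=O, so it belongs to an ester, not an ether.

ether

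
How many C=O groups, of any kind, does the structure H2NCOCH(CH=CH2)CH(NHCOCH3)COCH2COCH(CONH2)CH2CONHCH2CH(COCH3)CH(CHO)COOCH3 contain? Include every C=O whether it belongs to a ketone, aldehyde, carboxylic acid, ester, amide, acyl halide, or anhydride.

9

H2NCO: amide, 1 C=O (running total 1).
CH(NHCOCH3): amide, 1 C=O (running total 2).
CO: ketone, 1 C=O (running total 3).
CO: ketone, 1 C=O (running total 4).
CH(CONH2): amide, 1 C=O (running total 5).
CH2CONHCH2: amide, 1 C=O (running total 6).
CH(COCH3): ketone, 1 C=O (running total 7).
CH(CHO): aldehyde, 1 C=O (running total 8).
COOCH3: ester, 1 C=O (running total 9).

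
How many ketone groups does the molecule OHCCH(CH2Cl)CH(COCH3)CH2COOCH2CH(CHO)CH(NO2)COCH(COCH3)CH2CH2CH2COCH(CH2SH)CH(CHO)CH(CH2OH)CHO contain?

4

terminal –CHO: carbonyl C bonded to H and C → aldehyde.
pendant –CH2X: halogen on sp³ carbon → alkyl halide.
pendant –COCH3: carbonyl C bonded to two carbons → ketone.
–C(=O)–O–C with C on the carbonyl side → ester.
pendant –CHO: carbonyl C bonded to C and H → aldehyde.
–NO2 on an sp³ carbon → nitro (the N=O is not a carbonyl).
–C(=O)– with carbon on both sides → ketone.
pendant –COCH3: carbonyl C bonded to two carbons → ketone.
–C(=O)– with carbon on both sides → ketone.
pendant –CH2SH → thiol.
pendant –CHO: carbonyl C bonded to C and H → aldehyde.
pendant –CH2OH on an sp³ backbone C → alcohol.
terminal –CHO: carbonyl C bonded to H and C → aldehyde.
Ketone appears at: CH(COCH3), CO, CH(COCH3), CO → 4.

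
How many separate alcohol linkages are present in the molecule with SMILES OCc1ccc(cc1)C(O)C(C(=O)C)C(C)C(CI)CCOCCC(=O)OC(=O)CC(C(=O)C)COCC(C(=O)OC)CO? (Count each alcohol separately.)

3

HO– on an sp³ carbon → alcohol.
para-disubstituted benzene ring → arene.
–OH on an sp³ carbon → alcohol (secondary).
pendant –COCH3: carbonyl C bonded to two carbons → ketone.
pendant –CH2X: halogen on sp³ carbon → alkyl halide.
C–O–C with sp³ carbons on both sides and no adjacent C=O → ether.
two acyl groups sharing one oxygen, –C(=O)–O–C(=O)– → anhydride.
pendant –COCH3: carbonyl C bonded to two carbons → ketone.
C–O–C with sp³ carbons on both sides and no adjacent C=O → ether.
pendant –COOCH3: carbonyl C bonded to C and –OCH3 → ester.
–OH on an sp³ carbon → alcohol.
Alcohol appears at: HOCH2, CH(OH), CH2OH → 3.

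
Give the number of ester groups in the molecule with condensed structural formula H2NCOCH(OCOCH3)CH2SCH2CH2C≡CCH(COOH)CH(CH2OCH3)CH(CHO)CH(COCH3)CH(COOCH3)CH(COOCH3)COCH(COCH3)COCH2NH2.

3

–C(=O)NH2: carbonyl C bonded to C and to N → amide (the N is not a separate amine).
pendant –OC(=O)CH3: an acyloxy group → ester.
C–S–C linkage → sulfide (thioether).
C≡C triple bond → alkyne.
pendant –COOH: carbonyl C bonded to C and –OH → carboxylic acid.
pendant –CH2OCH3: C–O–C linkage → ether.
pendant –CHO: carbonyl C bonded to C and H → aldehyde.
pendant –COCH3: carbonyl C bonded to two carbons → ketone.
pendant –COOCH3: carbonyl C bonded to C and –OCH3 → ester.
pendant –COOCH3: carbonyl C bonded to C and –OCH3 → ester.
–C(=O)– with carbon on both sides → ketone.
pendant –COCH3: carbonyl C bonded to two carbons → ketone.
–C(=O)– with carbon on both sides → ketone.
–NH2 on an sp³ carbon with no adjacent C=O → amine.
Ester appears at: CH(OCOCH3), CH(COOCH3), CH(COOCH3) → 3.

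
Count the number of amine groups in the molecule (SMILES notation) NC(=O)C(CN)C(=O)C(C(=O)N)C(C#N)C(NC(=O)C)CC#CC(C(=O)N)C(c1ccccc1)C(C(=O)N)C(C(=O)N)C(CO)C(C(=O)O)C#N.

Reading the structure from left to right:
  H2NCO: –C(=O)NH2: carbonyl C bonded to C and to N → amide (the N is not a separate amine).
  CH(CH2NH2): pendant –CH2NH2: N on sp³ C, no adjacent C=O → amine.
  CO: –C(=O)– with carbon on both sides → ketone.
  CH(CONH2): pendant –CONH2: carbonyl C bonded to C and N → amide.
  CH(CN): pendant –C≡N: nitrile.
  CH(NHCOCH3): pendant –NHC(=O)CH3: N bonded to a carbonyl → amide (not amine).
  C≡C: C≡C triple bond → alkyne.
  CH(CONH2): pendant –CONH2: carbonyl C bonded to C and N → amide.
  CH(C6H5): pendant –C6H5: benzene ring → arene.
  CH(CONH2): pendant –CONH2: carbonyl C bonded to C and N → amide.
  CH(CONH2): pendant –CONH2: carbonyl C bonded to C and N → amide.
  CH(CH2OH): pendant –CH2OH on an sp³ backbone C → alcohol.
  CH(COOH): pendant –COOH: carbonyl C bonded to C and –OH → carboxylic acid.
  CN: –C≡N: carbon triple-bonded to nitrogen → nitrile.
Amine appears at: CH(CH2NH2) → 1.

1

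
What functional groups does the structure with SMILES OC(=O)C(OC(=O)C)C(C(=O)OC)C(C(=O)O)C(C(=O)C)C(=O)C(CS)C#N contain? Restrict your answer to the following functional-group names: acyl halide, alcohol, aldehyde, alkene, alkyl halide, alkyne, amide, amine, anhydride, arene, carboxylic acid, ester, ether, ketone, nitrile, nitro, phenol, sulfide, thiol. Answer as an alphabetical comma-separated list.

Reading the structure from left to right:
  HOOC: –COOH: carbonyl C bonded to –OH and C → carboxylic acid (the –OH is not a separate alcohol).
  CH(OCOCH3): pendant –OC(=O)CH3: an acyloxy group → ester.
  CH(COOCH3): pendant –COOCH3: carbonyl C bonded to C and –OCH3 → ester.
  CH(COOH): pendant –COOH: carbonyl C bonded to C and –OH → carboxylic acid.
  CH(COCH3): pendant –COCH3: carbonyl C bonded to two carbons → ketone.
  CO: –C(=O)– with carbon on both sides → ketone.
  CH(CH2SH): pendant –CH2SH → thiol.
  CN: –C≡N: carbon triple-bonded to nitrogen → nitrile.

carboxylic acid, ester, ketone, nitrile, thiol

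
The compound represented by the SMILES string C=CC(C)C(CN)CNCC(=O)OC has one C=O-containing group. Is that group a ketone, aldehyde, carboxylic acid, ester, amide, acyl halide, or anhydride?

The carbonyl is in the COOCH3 segment: –C(=O)OCH3: carbonyl C bonded to C and to –OCH3 → ester (not ketone + ether).

ester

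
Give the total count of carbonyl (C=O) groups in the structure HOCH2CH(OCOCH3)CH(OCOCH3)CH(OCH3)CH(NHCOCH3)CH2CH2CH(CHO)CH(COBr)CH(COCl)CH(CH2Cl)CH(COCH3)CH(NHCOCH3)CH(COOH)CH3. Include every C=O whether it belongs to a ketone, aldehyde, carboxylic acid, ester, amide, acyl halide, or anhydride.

9

CH(OCOCH3): ester, 1 C=O (running total 1).
CH(OCOCH3): ester, 1 C=O (running total 2).
CH(NHCOCH3): amide, 1 C=O (running total 3).
CH(CHO): aldehyde, 1 C=O (running total 4).
CH(COBr): acyl halide, 1 C=O (running total 5).
CH(COCl): acyl halide, 1 C=O (running total 6).
CH(COCH3): ketone, 1 C=O (running total 7).
CH(NHCOCH3): amide, 1 C=O (running total 8).
CH(COOH): carboxylic acid, 1 C=O (running total 9).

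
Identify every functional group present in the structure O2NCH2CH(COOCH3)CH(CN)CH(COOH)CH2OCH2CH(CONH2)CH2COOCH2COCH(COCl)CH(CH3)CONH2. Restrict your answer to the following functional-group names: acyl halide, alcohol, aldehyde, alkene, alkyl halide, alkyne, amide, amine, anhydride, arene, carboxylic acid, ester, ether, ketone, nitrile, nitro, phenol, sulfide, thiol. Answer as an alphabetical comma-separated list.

acyl halide, amide, carboxylic acid, ester, ether, ketone, nitrile, nitro

–NO2 on carbon → nitro group.
pendant –COOCH3: carbonyl C bonded to C and –OCH3 → ester.
pendant –C≡N: nitrile.
pendant –COOH: carbonyl C bonded to C and –OH → carboxylic acid.
C–O–C with sp³ carbons on both sides and no adjacent C=O → ether.
pendant –CONH2: carbonyl C bonded to C and N → amide.
–C(=O)–O–C with C on the carbonyl side → ester.
–C(=O)– with carbon on both sides → ketone.
pendant –C(=O)X: carbonyl C bonded to C and halogen → acyl halide.
–C(=O)NH2: carbonyl C bonded to C and to N → amide (the N is not a separate amine).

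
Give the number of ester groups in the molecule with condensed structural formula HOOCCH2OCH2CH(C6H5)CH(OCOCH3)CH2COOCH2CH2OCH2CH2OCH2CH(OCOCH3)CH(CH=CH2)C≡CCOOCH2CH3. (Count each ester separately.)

4

Working along the chain:
  HOOC: –COOH: carbonyl C bonded to –OH and C → carboxylic acid (the –OH is not a separate alcohol).
  CH2OCH2: C–O–C with sp³ carbons on both sides and no adjacent C=O → ether.
  CH(C6H5): pendant –C6H5: benzene ring → arene.
  CH(OCOCH3): pendant –OC(=O)CH3: an acyloxy group → ester.
  CH2COOCH2: –C(=O)–O–C with C on the carbonyl side → ester.
  CH2OCH2: C–O–C with sp³ carbons on both sides and no adjacent C=O → ether.
  CH2OCH2: C–O–C with sp³ carbons on both sides and no adjacent C=O → ether.
  CH(OCOCH3): pendant –OC(=O)CH3: an acyloxy group → ester.
  CH(CH=CH2): pendant –CH=CH2: C=C double bond → alkene.
  C≡C: C≡C triple bond → alkyne.
  COOCH2CH3: –C(=O)OCH2CH3: carbonyl C bonded to C and to –OEt → ester.
Ester appears at: CH(OCOCH3), CH2COOCH2, CH(OCOCH3), COOCH2CH3 → 4.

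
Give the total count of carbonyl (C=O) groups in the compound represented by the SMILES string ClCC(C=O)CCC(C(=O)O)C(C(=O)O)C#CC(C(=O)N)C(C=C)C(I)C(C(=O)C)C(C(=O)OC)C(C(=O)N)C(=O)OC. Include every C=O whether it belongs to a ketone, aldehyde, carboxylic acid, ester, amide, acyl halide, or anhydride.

8

CH(CHO): aldehyde, 1 C=O (running total 1).
CH(COOH): carboxylic acid, 1 C=O (running total 2).
CH(COOH): carboxylic acid, 1 C=O (running total 3).
CH(CONH2): amide, 1 C=O (running total 4).
CH(COCH3): ketone, 1 C=O (running total 5).
CH(COOCH3): ester, 1 C=O (running total 6).
CH(CONH2): amide, 1 C=O (running total 7).
COOCH3: ester, 1 C=O (running total 8).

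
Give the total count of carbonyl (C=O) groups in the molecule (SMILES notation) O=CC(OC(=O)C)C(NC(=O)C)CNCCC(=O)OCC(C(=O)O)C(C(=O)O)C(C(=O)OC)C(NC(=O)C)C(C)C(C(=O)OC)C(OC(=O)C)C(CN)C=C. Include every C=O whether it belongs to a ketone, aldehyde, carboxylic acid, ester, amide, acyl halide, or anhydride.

OHC: aldehyde, 1 C=O (running total 1).
CH(OCOCH3): ester, 1 C=O (running total 2).
CH(NHCOCH3): amide, 1 C=O (running total 3).
CH2COOCH2: ester, 1 C=O (running total 4).
CH(COOH): carboxylic acid, 1 C=O (running total 5).
CH(COOH): carboxylic acid, 1 C=O (running total 6).
CH(COOCH3): ester, 1 C=O (running total 7).
CH(NHCOCH3): amide, 1 C=O (running total 8).
CH(COOCH3): ester, 1 C=O (running total 9).
CH(OCOCH3): ester, 1 C=O (running total 10).

10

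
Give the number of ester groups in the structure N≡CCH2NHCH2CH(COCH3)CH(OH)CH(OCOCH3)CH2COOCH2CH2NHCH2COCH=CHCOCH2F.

Taking each segment in turn:
  N≡C: N≡C–: carbon triple-bonded to nitrogen → nitrile.
  CH2NHCH2: C–N–C with sp³ carbons and no adjacent C=O → amine (secondary).
  CH(COCH3): pendant –COCH3: carbonyl C bonded to two carbons → ketone.
  CH(OH): –OH on an sp³ carbon → alcohol (secondary).
  CH(OCOCH3): pendant –OC(=O)CH3: an acyloxy group → ester.
  CH2COOCH2: –C(=O)–O–C with C on the carbonyl side → ester.
  CH2NHCH2: C–N–C with sp³ carbons and no adjacent C=O → amine (secondary).
  CO: –C(=O)– with carbon on both sides → ketone.
  CH=CH: C=C double bond → alkene.
  CO: –C(=O)– with carbon on both sides → ketone.
  CH2F: halogen on an sp³ carbon → alkyl halide.
Ester appears at: CH(OCOCH3), CH2COOCH2 → 2.

2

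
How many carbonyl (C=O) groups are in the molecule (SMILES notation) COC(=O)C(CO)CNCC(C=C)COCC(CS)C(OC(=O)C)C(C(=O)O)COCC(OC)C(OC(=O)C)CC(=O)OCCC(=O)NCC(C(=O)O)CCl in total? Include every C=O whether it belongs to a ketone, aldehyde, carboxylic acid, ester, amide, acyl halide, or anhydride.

CH3OOC: ester, 1 C=O (running total 1).
CH(OCOCH3): ester, 1 C=O (running total 2).
CH(COOH): carboxylic acid, 1 C=O (running total 3).
CH(OCOCH3): ester, 1 C=O (running total 4).
CH2COOCH2: ester, 1 C=O (running total 5).
CH2CONHCH2: amide, 1 C=O (running total 6).
CH(COOH): carboxylic acid, 1 C=O (running total 7).

7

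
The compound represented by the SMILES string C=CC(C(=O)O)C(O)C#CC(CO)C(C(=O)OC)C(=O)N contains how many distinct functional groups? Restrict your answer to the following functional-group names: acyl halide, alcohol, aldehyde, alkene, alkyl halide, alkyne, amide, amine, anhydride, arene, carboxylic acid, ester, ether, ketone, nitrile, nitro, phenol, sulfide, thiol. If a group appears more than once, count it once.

6

C=C double bond → alkene.
pendant –COOH: carbonyl C bonded to C and –OH → carboxylic acid.
–OH on an sp³ carbon → alcohol (secondary).
C≡C triple bond → alkyne.
pendant –CH2OH on an sp³ backbone C → alcohol.
pendant –COOCH3: carbonyl C bonded to C and –OCH3 → ester.
–C(=O)NH2: carbonyl C bonded to C and to N → amide (the N is not a separate amine).
Distinct types present: alcohol, alkene, alkyne, amide, carboxylic acid, ester.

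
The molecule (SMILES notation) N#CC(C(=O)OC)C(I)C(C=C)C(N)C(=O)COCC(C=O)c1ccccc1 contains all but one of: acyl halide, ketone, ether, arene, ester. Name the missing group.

acyl halide

ether: present (CH2OCH2 — C–O–C with sp³ carbons on both sides and no adjacent C=O → ether).
ester: present (CH(COOCH3) — pendant –COOCH3: carbonyl C bonded to C and –OCH3 → ester).
ketone: present (CO — –C(=O)– with carbon on both sides → ketone).
arene: present (C6H5 — –C6H5 phenyl ring → arene).
acyl halide: no segment matches this pattern.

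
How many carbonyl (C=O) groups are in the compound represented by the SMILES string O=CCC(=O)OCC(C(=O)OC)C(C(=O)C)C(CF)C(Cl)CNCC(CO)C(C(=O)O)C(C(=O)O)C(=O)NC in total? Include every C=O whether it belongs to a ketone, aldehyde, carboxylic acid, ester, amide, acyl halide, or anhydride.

OHC: aldehyde, 1 C=O (running total 1).
CH2COOCH2: ester, 1 C=O (running total 2).
CH(COOCH3): ester, 1 C=O (running total 3).
CH(COCH3): ketone, 1 C=O (running total 4).
CH(COOH): carboxylic acid, 1 C=O (running total 5).
CH(COOH): carboxylic acid, 1 C=O (running total 6).
CONHCH3: amide, 1 C=O (running total 7).

7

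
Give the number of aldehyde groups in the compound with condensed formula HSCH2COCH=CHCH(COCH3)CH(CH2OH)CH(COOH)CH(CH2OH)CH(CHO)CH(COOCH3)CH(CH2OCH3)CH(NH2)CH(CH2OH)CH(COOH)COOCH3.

Taking each segment in turn:
  HSCH2: –SH on an sp³ carbon → thiol.
  CO: –C(=O)– with carbon on both sides → ketone.
  CH=CH: C=C double bond → alkene.
  CH(COCH3): pendant –COCH3: carbonyl C bonded to two carbons → ketone.
  CH(CH2OH): pendant –CH2OH on an sp³ backbone C → alcohol.
  CH(COOH): pendant –COOH: carbonyl C bonded to C and –OH → carboxylic acid.
  CH(CH2OH): pendant –CH2OH on an sp³ backbone C → alcohol.
  CH(CHO): pendant –CHO: carbonyl C bonded to C and H → aldehyde.
  CH(COOCH3): pendant –COOCH3: carbonyl C bonded to C and –OCH3 → ester.
  CH(CH2OCH3): pendant –CH2OCH3: C–O–C linkage → ether.
  CH(NH2): –NH2 on an sp³ carbon with no adjacent C=O → amine.
  CH(CH2OH): pendant –CH2OH on an sp³ backbone C → alcohol.
  CH(COOH): pendant –COOH: carbonyl C bonded to C and –OH → carboxylic acid.
  COOCH3: –C(=O)OCH3: carbonyl C bonded to C and to –OCH3 → ester (not ketone + ether).
Aldehyde appears at: CH(CHO) → 1.

1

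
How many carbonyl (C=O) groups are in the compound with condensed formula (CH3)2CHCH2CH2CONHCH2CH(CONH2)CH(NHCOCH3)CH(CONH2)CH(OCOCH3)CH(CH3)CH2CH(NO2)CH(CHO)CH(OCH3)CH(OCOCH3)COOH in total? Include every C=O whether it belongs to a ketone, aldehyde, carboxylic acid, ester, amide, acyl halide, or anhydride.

8

CH2CONHCH2: amide, 1 C=O (running total 1).
CH(CONH2): amide, 1 C=O (running total 2).
CH(NHCOCH3): amide, 1 C=O (running total 3).
CH(CONH2): amide, 1 C=O (running total 4).
CH(OCOCH3): ester, 1 C=O (running total 5).
CH(CHO): aldehyde, 1 C=O (running total 6).
CH(OCOCH3): ester, 1 C=O (running total 7).
COOH: carboxylic acid, 1 C=O (running total 8).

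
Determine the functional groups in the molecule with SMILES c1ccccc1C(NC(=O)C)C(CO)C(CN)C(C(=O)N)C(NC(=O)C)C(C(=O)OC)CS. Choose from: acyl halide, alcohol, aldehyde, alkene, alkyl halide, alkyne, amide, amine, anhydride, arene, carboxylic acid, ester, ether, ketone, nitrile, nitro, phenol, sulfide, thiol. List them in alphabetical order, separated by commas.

alcohol, amide, amine, arene, ester, thiol

C6H5– phenyl ring → arene.
pendant –NHC(=O)CH3: N bonded to a carbonyl → amide (not amine).
pendant –CH2OH on an sp³ backbone C → alcohol.
pendant –CH2NH2: N on sp³ C, no adjacent C=O → amine.
pendant –CONH2: carbonyl C bonded to C and N → amide.
pendant –NHC(=O)CH3: N bonded to a carbonyl → amide (not amine).
pendant –COOCH3: carbonyl C bonded to C and –OCH3 → ester.
–SH on an sp³ carbon → thiol.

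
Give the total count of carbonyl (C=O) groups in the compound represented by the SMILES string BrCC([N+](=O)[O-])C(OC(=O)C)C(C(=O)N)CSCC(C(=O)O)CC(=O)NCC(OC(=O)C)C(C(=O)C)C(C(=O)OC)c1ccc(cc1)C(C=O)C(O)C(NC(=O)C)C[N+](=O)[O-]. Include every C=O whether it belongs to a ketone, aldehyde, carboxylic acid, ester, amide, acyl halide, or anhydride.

9

CH(OCOCH3): ester, 1 C=O (running total 1).
CH(CONH2): amide, 1 C=O (running total 2).
CH(COOH): carboxylic acid, 1 C=O (running total 3).
CH2CONHCH2: amide, 1 C=O (running total 4).
CH(OCOCH3): ester, 1 C=O (running total 5).
CH(COCH3): ketone, 1 C=O (running total 6).
CH(COOCH3): ester, 1 C=O (running total 7).
CH(CHO): aldehyde, 1 C=O (running total 8).
CH(NHCOCH3): amide, 1 C=O (running total 9).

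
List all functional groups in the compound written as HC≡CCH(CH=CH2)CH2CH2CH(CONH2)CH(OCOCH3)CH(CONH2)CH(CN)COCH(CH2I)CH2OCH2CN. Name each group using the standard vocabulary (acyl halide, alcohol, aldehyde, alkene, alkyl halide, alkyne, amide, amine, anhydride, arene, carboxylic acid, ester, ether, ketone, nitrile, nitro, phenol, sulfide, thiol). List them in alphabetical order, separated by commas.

alkene, alkyl halide, alkyne, amide, ester, ether, ketone, nitrile

C≡C triple bond → alkyne.
pendant –CH=CH2: C=C double bond → alkene.
pendant –CONH2: carbonyl C bonded to C and N → amide.
pendant –OC(=O)CH3: an acyloxy group → ester.
pendant –CONH2: carbonyl C bonded to C and N → amide.
pendant –C≡N: nitrile.
–C(=O)– with carbon on both sides → ketone.
pendant –CH2X: halogen on sp³ carbon → alkyl halide.
C–O–C with sp³ carbons on both sides and no adjacent C=O → ether.
–C≡N: carbon triple-bonded to nitrogen → nitrile.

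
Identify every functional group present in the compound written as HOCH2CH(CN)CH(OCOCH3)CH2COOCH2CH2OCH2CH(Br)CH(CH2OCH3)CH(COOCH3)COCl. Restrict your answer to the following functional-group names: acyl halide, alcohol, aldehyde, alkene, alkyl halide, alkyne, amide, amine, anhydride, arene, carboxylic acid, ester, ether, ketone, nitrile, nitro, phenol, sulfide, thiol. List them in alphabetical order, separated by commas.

acyl halide, alcohol, alkyl halide, ester, ether, nitrile

HO– on an sp³ carbon → alcohol.
pendant –C≡N: nitrile.
pendant –OC(=O)CH3: an acyloxy group → ester.
–C(=O)–O–C with C on the carbonyl side → ester.
C–O–C with sp³ carbons on both sides and no adjacent C=O → ether.
halogen on an sp³ carbon → alkyl halide.
pendant –CH2OCH3: C–O–C linkage → ether.
pendant –COOCH3: carbonyl C bonded to C and –OCH3 → ester.
–C(=O)Cl: carbonyl C bonded to C and to a halogen → acyl halide (not alkyl halide).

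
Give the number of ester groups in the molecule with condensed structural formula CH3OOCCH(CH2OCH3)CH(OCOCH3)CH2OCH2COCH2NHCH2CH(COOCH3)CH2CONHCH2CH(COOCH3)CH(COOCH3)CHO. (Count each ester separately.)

5

Working along the chain:
  CH3OOC: CH3O–C(=O)–: carbonyl C bonded to C and to –OCH3 → ester (not ketone + ether).
  CH(CH2OCH3): pendant –CH2OCH3: C–O–C linkage → ether.
  CH(OCOCH3): pendant –OC(=O)CH3: an acyloxy group → ester.
  CH2OCH2: C–O–C with sp³ carbons on both sides and no adjacent C=O → ether.
  CO: –C(=O)– with carbon on both sides → ketone.
  CH2NHCH2: C–N–C with sp³ carbons and no adjacent C=O → amine (secondary).
  CH(COOCH3): pendant –COOCH3: carbonyl C bonded to C and –OCH3 → ester.
  CH2CONHCH2: –C(=O)–N– linkage → amide (the N is not an amine).
  CH(COOCH3): pendant –COOCH3: carbonyl C bonded to C and –OCH3 → ester.
  CH(COOCH3): pendant –COOCH3: carbonyl C bonded to C and –OCH3 → ester.
  CHO: terminal –CHO: carbonyl C bonded to H and C → aldehyde.
Ester appears at: CH3OOC, CH(OCOCH3), CH(COOCH3), CH(COOCH3), CH(COOCH3) → 5.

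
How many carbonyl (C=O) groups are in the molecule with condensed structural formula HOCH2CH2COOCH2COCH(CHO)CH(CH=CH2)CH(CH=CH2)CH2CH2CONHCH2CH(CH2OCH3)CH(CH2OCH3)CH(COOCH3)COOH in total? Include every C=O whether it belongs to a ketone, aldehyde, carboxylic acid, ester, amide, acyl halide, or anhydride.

6

CH2COOCH2: ester, 1 C=O (running total 1).
CO: ketone, 1 C=O (running total 2).
CH(CHO): aldehyde, 1 C=O (running total 3).
CH2CONHCH2: amide, 1 C=O (running total 4).
CH(COOCH3): ester, 1 C=O (running total 5).
COOH: carboxylic acid, 1 C=O (running total 6).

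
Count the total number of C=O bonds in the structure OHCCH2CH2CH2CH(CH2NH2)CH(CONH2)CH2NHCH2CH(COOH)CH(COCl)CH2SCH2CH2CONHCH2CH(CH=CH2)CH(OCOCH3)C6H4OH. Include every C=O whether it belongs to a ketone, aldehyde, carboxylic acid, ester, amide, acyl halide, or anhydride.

OHC: aldehyde, 1 C=O (running total 1).
CH(CONH2): amide, 1 C=O (running total 2).
CH(COOH): carboxylic acid, 1 C=O (running total 3).
CH(COCl): acyl halide, 1 C=O (running total 4).
CH2CONHCH2: amide, 1 C=O (running total 5).
CH(OCOCH3): ester, 1 C=O (running total 6).

6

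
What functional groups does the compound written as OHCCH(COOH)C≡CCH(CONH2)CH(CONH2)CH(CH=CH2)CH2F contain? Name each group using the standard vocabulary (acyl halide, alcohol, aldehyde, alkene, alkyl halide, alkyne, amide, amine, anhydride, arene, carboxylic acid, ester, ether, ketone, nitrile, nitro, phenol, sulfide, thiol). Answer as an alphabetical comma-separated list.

aldehyde, alkene, alkyl halide, alkyne, amide, carboxylic acid

Taking each segment in turn:
  OHC: terminal –CHO: carbonyl C bonded to H and C → aldehyde.
  CH(COOH): pendant –COOH: carbonyl C bonded to C and –OH → carboxylic acid.
  C≡C: C≡C triple bond → alkyne.
  CH(CONH2): pendant –CONH2: carbonyl C bonded to C and N → amide.
  CH(CONH2): pendant –CONH2: carbonyl C bonded to C and N → amide.
  CH(CH=CH2): pendant –CH=CH2: C=C double bond → alkene.
  CH2F: halogen on an sp³ carbon → alkyl halide.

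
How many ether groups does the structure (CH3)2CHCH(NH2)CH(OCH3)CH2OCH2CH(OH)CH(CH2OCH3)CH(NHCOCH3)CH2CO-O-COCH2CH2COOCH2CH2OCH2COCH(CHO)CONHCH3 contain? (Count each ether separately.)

4

–NH2 on an sp³ carbon with no adjacent C=O → amine.
pendant –OCH3: C–O–C with sp³ C, no adjacent C=O → ether.
C–O–C with sp³ carbons on both sides and no adjacent C=O → ether.
–OH on an sp³ carbon → alcohol (secondary).
pendant –CH2OCH3: C–O–C linkage → ether.
pendant –NHC(=O)CH3: N bonded to a carbonyl → amide (not amine).
two acyl groups sharing one oxygen, –C(=O)–O–C(=O)– → anhydride.
–C(=O)–O–C with C on the carbonyl side → ester.
C–O–C with sp³ carbons on both sides and no adjacent C=O → ether.
–C(=O)– with carbon on both sides → ketone.
pendant –CHO: carbonyl C bonded to C and H → aldehyde.
–C(=O)NHCH3: carbonyl C bonded to C and to N → amide (the N is not an amine).
Ether appears at: CH(OCH3), CH2OCH2, CH(CH2OCH3), CH2OCH2 → 4.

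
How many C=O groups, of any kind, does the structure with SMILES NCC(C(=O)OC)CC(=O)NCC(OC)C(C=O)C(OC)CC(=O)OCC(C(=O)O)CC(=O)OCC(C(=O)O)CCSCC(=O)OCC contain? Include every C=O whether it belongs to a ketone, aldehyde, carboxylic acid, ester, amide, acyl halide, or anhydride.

8

CH(COOCH3): ester, 1 C=O (running total 1).
CH2CONHCH2: amide, 1 C=O (running total 2).
CH(CHO): aldehyde, 1 C=O (running total 3).
CH2COOCH2: ester, 1 C=O (running total 4).
CH(COOH): carboxylic acid, 1 C=O (running total 5).
CH2COOCH2: ester, 1 C=O (running total 6).
CH(COOH): carboxylic acid, 1 C=O (running total 7).
COOCH2CH3: ester, 1 C=O (running total 8).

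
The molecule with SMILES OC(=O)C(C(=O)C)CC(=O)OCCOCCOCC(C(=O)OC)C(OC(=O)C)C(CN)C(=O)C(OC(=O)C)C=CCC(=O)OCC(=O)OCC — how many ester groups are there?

–COOH: carbonyl C bonded to –OH and C → carboxylic acid (the –OH is not a separate alcohol).
pendant –COCH3: carbonyl C bonded to two carbons → ketone.
–C(=O)–O–C with C on the carbonyl side → ester.
C–O–C with sp³ carbons on both sides and no adjacent C=O → ether.
C–O–C with sp³ carbons on both sides and no adjacent C=O → ether.
pendant –COOCH3: carbonyl C bonded to C and –OCH3 → ester.
pendant –OC(=O)CH3: an acyloxy group → ester.
pendant –CH2NH2: N on sp³ C, no adjacent C=O → amine.
–C(=O)– with carbon on both sides → ketone.
pendant –OC(=O)CH3: an acyloxy group → ester.
C=C double bond → alkene.
–C(=O)–O–C with C on the carbonyl side → ester.
–C(=O)OCH2CH3: carbonyl C bonded to C and to –OEt → ester.
Ester appears at: CH2COOCH2, CH(COOCH3), CH(OCOCH3), CH(OCOCH3), CH2COOCH2, COOCH2CH3 → 6.

6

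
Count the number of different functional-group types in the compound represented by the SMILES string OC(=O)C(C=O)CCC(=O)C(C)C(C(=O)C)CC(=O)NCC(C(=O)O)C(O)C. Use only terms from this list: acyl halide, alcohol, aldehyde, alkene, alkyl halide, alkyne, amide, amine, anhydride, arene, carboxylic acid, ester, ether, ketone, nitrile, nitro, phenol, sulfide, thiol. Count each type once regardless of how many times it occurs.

Taking each segment in turn:
  HOOC: –COOH: carbonyl C bonded to –OH and C → carboxylic acid (the –OH is not a separate alcohol).
  CH(CHO): pendant –CHO: carbonyl C bonded to C and H → aldehyde.
  CO: –C(=O)– with carbon on both sides → ketone.
  CH(COCH3): pendant –COCH3: carbonyl C bonded to two carbons → ketone.
  CH2CONHCH2: –C(=O)–N– linkage → amide (the N is not an amine).
  CH(COOH): pendant –COOH: carbonyl C bonded to C and –OH → carboxylic acid.
  CH(OH): –OH on an sp³ carbon → alcohol (secondary).
Distinct types present: alcohol, aldehyde, amide, carboxylic acid, ketone.

5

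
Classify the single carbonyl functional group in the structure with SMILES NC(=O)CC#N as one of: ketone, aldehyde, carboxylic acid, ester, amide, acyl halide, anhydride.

The carbonyl is in the H2NCO segment: –C(=O)NH2: carbonyl C bonded to C and to N → amide (the N is not a separate amine).

amide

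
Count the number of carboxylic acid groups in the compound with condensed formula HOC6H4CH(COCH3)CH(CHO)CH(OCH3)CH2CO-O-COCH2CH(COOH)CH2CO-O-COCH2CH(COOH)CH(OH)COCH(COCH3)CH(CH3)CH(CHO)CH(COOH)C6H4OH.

Taking each segment in turn:
  HOC6H4: –OH attached directly to an aromatic ring → phenol (not alcohol); the ring itself is an arene.
  CH(COCH3): pendant –COCH3: carbonyl C bonded to two carbons → ketone.
  CH(CHO): pendant –CHO: carbonyl C bonded to C and H → aldehyde.
  CH(OCH3): pendant –OCH3: C–O–C with sp³ C, no adjacent C=O → ether.
  CH2CO-O-COCH2: two acyl groups sharing one oxygen, –C(=O)–O–C(=O)– → anhydride.
  CH(COOH): pendant –COOH: carbonyl C bonded to C and –OH → carboxylic acid.
  CH2CO-O-COCH2: two acyl groups sharing one oxygen, –C(=O)–O–C(=O)– → anhydride.
  CH(COOH): pendant –COOH: carbonyl C bonded to C and –OH → carboxylic acid.
  CH(OH): –OH on an sp³ carbon → alcohol (secondary).
  CO: –C(=O)– with carbon on both sides → ketone.
  CH(COCH3): pendant –COCH3: carbonyl C bonded to two carbons → ketone.
  CH(CHO): pendant –CHO: carbonyl C bonded to C and H → aldehyde.
  CH(COOH): pendant –COOH: carbonyl C bonded to C and –OH → carboxylic acid.
  C6H4OH: –OH attached directly to an aromatic ring → phenol (not alcohol); the ring itself is an arene.
Carboxylic acid appears at: CH(COOH), CH(COOH), CH(COOH) → 3.

3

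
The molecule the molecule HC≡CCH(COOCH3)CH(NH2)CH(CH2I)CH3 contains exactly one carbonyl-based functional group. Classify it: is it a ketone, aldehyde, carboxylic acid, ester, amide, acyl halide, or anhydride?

ester

The carbonyl is in the CH(COOCH3) segment: pendant –COOCH3: carbonyl C bonded to C and –OCH3 → ester.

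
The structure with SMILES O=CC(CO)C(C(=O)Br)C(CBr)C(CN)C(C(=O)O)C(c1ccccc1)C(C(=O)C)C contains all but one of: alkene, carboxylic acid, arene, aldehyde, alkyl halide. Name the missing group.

arene: present (CH(C6H5) — pendant –C6H5: benzene ring → arene).
carboxylic acid: present (CH(COOH) — pendant –COOH: carbonyl C bonded to C and –OH → carboxylic acid).
aldehyde: present (OHC — terminal –CHO: carbonyl C bonded to H and C → aldehyde).
alkyl halide: present (CH(CH2Br) — pendant –CH2X: halogen on sp³ carbon → alkyl halide).
alkene: absent. In CH(C6H5), the C=C units are part of an aromatic ring, which is an arene, not an isolated alkene.

alkene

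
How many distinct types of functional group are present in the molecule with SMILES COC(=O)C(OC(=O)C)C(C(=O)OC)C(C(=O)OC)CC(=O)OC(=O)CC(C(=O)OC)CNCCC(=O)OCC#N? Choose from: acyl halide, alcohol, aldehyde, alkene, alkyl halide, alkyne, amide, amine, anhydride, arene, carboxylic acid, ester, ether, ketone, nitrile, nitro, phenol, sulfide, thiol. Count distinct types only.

Working along the chain:
  CH3OOC: CH3O–C(=O)–: carbonyl C bonded to C and to –OCH3 → ester (not ketone + ether).
  CH(OCOCH3): pendant –OC(=O)CH3: an acyloxy group → ester.
  CH(COOCH3): pendant –COOCH3: carbonyl C bonded to C and –OCH3 → ester.
  CH(COOCH3): pendant –COOCH3: carbonyl C bonded to C and –OCH3 → ester.
  CH2CO-O-COCH2: two acyl groups sharing one oxygen, –C(=O)–O–C(=O)– → anhydride.
  CH(COOCH3): pendant –COOCH3: carbonyl C bonded to C and –OCH3 → ester.
  CH2NHCH2: C–N–C with sp³ carbons and no adjacent C=O → amine (secondary).
  CH2COOCH2: –C(=O)–O–C with C on the carbonyl side → ester.
  CN: –C≡N: carbon triple-bonded to nitrogen → nitrile.
Distinct types present: amine, anhydride, ester, nitrile.

4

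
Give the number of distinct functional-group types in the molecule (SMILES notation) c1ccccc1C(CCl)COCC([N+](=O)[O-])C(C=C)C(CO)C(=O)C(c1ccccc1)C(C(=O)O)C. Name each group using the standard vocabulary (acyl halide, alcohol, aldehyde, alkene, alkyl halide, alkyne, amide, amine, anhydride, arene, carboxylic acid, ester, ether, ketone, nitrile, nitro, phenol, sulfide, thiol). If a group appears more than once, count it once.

Taking each segment in turn:
  C6H5: C6H5– phenyl ring → arene.
  CH(CH2Cl): pendant –CH2X: halogen on sp³ carbon → alkyl halide.
  CH2OCH2: C–O–C with sp³ carbons on both sides and no adjacent C=O → ether.
  CH(NO2): –NO2 on an sp³ carbon → nitro (the N=O is not a carbonyl).
  CH(CH=CH2): pendant –CH=CH2: C=C double bond → alkene.
  CH(CH2OH): pendant –CH2OH on an sp³ backbone C → alcohol.
  CO: –C(=O)– with carbon on both sides → ketone.
  CH(C6H5): pendant –C6H5: benzene ring → arene.
  CH(COOH): pendant –COOH: carbonyl C bonded to C and –OH → carboxylic acid.
Distinct types present: alcohol, alkene, alkyl halide, arene, carboxylic acid, ether, ketone, nitro.

8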